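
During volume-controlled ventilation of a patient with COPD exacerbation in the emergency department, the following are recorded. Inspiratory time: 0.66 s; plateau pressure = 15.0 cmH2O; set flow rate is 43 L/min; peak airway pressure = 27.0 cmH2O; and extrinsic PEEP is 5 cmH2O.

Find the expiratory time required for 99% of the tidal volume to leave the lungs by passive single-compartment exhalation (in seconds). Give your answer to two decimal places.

3.65

Flow: 43 L/min ÷ 60 = 0.7167 L/s.
Vt = flow × Ti = 0.7167 L/s × 0.66 s × 1000 mL/L = 473.02 mL.
R = (PIP − Pplat)/V̇ = (27.0 − 15.0) / 0.7167 = 12.0/0.7167 = 16.743 cmH2O·s/L.
C = Vt/(Pplat − PEEP) = 473.02 / (15.0 − 5) = 473.02/10.0 = 47.302 mL/cmH2O.
τ = R × C = 16.743 × 0.0473 L/cmH2O = 0.7919 s.
t = −τ·ln(1 − 0.99) = −0.7919·ln(0.01) = 3.647 s.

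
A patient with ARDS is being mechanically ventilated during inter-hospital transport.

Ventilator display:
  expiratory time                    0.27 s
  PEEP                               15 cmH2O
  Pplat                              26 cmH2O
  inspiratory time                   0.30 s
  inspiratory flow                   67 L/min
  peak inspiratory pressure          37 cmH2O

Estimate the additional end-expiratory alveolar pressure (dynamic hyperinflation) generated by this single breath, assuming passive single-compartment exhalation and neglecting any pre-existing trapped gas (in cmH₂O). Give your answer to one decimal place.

Flow: 67 L/min ÷ 60 = 1.1167 L/s.
Vt = flow × Ti = 1.1167 L/s × 0.30 s × 1000 mL/L = 335.01 mL.
R = (PIP − Pplat)/V̇ = (37 − 26) / 1.1167 = 11.0/1.1167 = 9.85 cmH2O·s/L.
C = Vt/(Pplat − PEEP) = 335.01 / (26 − 15) = 335.01/11.0 = 30.455 mL/cmH2O.
τ = R × C = 9.85 × 0.03046 L/cmH2O = 0.3 s.
Fraction remaining = e^(−Te/τ) = e^(−0.27/0.3) = 0.4066; trapped volume = 335.01 × 0.4066 = 136.22 mL.
Additional alveolar pressure from trapping ≈ V_trapped / C = 136.22 / 30.455 = 4.473 cmH2O.

4.5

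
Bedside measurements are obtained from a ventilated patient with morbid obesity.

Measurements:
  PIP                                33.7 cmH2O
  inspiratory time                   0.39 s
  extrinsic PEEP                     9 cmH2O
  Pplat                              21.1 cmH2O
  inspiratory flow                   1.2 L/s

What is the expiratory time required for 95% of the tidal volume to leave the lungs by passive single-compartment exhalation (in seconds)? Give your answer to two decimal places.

Vt = flow × Ti = 1.2 L/s × 0.39 s × 1000 mL/L = 468.0 mL.
R = (PIP − Pplat)/V̇ = (33.7 − 21.1) / 1.2 = 12.6/1.2 = 10.5 cmH2O·s/L.
C = Vt/(Pplat − PEEP) = 468.0 / (21.1 − 9) = 468.0/12.1 = 38.678 mL/cmH2O.
τ = R × C = 10.5 × 0.03868 L/cmH2O = 0.4061 s.
t = −τ·ln(1 − 0.95) = −0.4061·ln(0.05) = 1.217 s.

1.22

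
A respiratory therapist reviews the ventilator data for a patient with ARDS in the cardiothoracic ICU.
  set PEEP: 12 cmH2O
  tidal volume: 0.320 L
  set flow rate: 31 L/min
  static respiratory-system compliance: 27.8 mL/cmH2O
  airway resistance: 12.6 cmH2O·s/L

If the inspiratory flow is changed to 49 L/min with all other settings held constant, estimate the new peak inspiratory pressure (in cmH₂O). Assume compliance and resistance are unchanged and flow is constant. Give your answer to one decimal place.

Flow: 31 L/min ÷ 60 = 0.5167 L/s.
New flow: 49 L/min ÷ 60 = 0.8167 L/s.
PIP = Vt/C + R·V̇ + PEEP (constant-flow equation of motion).
Only the resistive term changes: ΔPIP = R × ΔV̇ = 12.6 × (0.8167 − 0.5167) = 12.6 × 0.3 = 3.78 cmH2O.
Original PIP = 320/27.8 + 12.6×0.5167 + 12 = 30.021 cmH2O; new PIP = 30.021 + (3.78) = 33.801 cmH2O.

33.8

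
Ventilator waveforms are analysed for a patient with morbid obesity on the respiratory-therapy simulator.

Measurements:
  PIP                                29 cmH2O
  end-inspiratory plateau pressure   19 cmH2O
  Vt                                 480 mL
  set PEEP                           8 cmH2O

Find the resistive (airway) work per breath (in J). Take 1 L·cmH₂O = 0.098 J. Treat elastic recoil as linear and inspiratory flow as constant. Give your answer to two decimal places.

0.47

With constant inspiratory flow the resistive pressure is constant at PIP − Pplat = 29 − 19 = 10.0 cmH2O, so resistive work = 10.0 × 0.480 = 4.8 L·cmH2O.
× 0.098 J/(L·cmH2O) → 0.4704 J.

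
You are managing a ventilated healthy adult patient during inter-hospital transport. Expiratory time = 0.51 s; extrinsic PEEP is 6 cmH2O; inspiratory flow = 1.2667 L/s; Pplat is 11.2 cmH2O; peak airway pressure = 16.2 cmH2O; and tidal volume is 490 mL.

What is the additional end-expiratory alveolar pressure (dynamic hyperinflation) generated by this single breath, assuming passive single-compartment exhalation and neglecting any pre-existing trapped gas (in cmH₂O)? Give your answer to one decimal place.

1.3

R = (PIP − Pplat)/V̇ = (16.2 − 11.2) / 1.2667 = 5.0/1.2667 = 3.947 cmH2O·s/L.
C = Vt/(Pplat − PEEP) = 490.0 / (11.2 − 6) = 490.0/5.2 = 94.231 mL/cmH2O.
τ = R × C = 3.947 × 0.09423 L/cmH2O = 0.3719 s.
Fraction remaining = e^(−Te/τ) = e^(−0.51/0.3719) = 0.2538; trapped volume = 490.0 × 0.2538 = 124.36 mL.
Additional alveolar pressure from trapping ≈ V_trapped / C = 124.36 / 94.231 = 1.32 cmH2O.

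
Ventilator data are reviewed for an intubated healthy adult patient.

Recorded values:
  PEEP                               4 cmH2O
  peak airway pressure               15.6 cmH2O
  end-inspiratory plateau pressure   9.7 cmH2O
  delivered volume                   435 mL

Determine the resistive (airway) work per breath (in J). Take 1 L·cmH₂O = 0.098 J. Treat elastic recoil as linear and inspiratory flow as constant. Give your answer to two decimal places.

With constant inspiratory flow the resistive pressure is constant at PIP − Pplat = 15.6 − 9.7 = 5.9 cmH2O, so resistive work = 5.9 × 0.435 = 2.567 L·cmH2O.
× 0.098 J/(L·cmH2O) → 0.2516 J.

0.25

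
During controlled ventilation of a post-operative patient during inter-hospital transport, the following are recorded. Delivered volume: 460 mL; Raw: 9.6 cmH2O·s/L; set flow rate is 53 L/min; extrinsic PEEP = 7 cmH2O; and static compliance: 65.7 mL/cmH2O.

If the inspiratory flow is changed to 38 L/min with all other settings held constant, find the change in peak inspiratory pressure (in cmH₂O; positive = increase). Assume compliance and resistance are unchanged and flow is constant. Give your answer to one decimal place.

-2.4

Flow: 53 L/min ÷ 60 = 0.8833 L/s.
New flow: 38 L/min ÷ 60 = 0.6333 L/s.
PIP = Vt/C + R·V̇ + PEEP (constant-flow equation of motion).
Only the resistive term changes: ΔPIP = R × ΔV̇ = 9.6 × (0.6333 − 0.8833) = 9.6 × -0.25 = -2.4 cmH2O.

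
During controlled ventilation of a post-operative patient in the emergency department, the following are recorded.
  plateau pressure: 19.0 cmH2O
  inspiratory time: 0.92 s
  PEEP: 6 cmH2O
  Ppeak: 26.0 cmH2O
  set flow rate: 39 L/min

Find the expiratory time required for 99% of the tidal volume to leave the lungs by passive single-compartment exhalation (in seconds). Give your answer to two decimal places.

2.28

Flow: 39 L/min ÷ 60 = 0.65 L/s.
Vt = flow × Ti = 0.65 L/s × 0.92 s × 1000 mL/L = 598.0 mL.
R = (PIP − Pplat)/V̇ = (26.0 − 19.0) / 0.65 = 7.0/0.65 = 10.769 cmH2O·s/L.
C = Vt/(Pplat − PEEP) = 598.0 / (19.0 − 6) = 598.0/13.0 = 46.0 mL/cmH2O.
τ = R × C = 10.769 × 0.046 L/cmH2O = 0.4954 s.
t = −τ·ln(1 − 0.99) = −0.4954·ln(0.01) = 2.281 s.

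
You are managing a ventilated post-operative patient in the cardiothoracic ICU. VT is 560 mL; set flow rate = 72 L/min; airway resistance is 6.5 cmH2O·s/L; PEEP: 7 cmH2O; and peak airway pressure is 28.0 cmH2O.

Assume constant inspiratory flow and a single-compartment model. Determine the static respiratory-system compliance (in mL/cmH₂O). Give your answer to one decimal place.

42.4

Flow: 72 L/min ÷ 60 = 1.2 L/s.
Equation of motion (constant flow): PIP = Vt/C + R·V̇ + PEEP.
Vt/C = PIP − R·V̇ − PEEP = 28.0 − 6.5×1.2 − 7 = 28.0 − 7.8 − 7 = 13.2 cmH2O.
C = Vt / 13.2 = 560 / 13.2 = 42.424 mL/cmH2O.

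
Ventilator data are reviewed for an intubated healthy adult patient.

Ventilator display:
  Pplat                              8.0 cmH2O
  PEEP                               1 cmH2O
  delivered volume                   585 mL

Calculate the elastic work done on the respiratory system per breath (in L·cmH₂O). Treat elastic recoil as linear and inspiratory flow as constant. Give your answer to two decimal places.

Elastic work ≈ ½ × (Pplat − PEEP) × Vt = 0.5 × (8.0 − 1) × 0.585 L = 0.5 × 7.0 × 0.585 = 2.048 L·cmH2O.

2.05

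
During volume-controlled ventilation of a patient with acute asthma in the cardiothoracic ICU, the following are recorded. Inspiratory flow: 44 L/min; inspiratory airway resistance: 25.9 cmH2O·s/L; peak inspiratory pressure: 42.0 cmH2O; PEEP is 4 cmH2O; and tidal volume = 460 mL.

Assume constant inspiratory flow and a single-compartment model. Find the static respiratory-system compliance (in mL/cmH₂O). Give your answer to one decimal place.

24.2

Flow: 44 L/min ÷ 60 = 0.7333 L/s.
Equation of motion (constant flow): PIP = Vt/C + R·V̇ + PEEP.
Vt/C = PIP − R·V̇ − PEEP = 42.0 − 25.9×0.7333 − 4 = 42.0 − 18.992 − 4 = 19.008 cmH2O.
C = Vt / 19.008 = 460 / 19.008 = 24.2 mL/cmH2O.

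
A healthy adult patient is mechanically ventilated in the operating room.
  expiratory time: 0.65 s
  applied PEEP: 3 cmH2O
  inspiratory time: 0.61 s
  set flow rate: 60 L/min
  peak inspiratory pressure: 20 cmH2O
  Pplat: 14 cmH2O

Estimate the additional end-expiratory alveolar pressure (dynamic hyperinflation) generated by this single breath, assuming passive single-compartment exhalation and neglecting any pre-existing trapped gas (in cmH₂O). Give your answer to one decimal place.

1.6

Flow: 60 L/min ÷ 60 = 1 L/s.
Vt = flow × Ti = 1 L/s × 0.61 s × 1000 mL/L = 610.0 mL.
R = (PIP − Pplat)/V̇ = (20 − 14) / 1 = 6.0/1 = 6.0 cmH2O·s/L.
C = Vt/(Pplat − PEEP) = 610.0 / (14 − 3) = 610.0/11.0 = 55.455 mL/cmH2O.
τ = R × C = 6.0 × 0.05546 L/cmH2O = 0.3328 s.
Fraction remaining = e^(−Te/τ) = e^(−0.65/0.3328) = 0.1418; trapped volume = 610.0 × 0.1418 = 86.498 mL.
Additional alveolar pressure from trapping ≈ V_trapped / C = 86.498 / 55.455 = 1.56 cmH2O.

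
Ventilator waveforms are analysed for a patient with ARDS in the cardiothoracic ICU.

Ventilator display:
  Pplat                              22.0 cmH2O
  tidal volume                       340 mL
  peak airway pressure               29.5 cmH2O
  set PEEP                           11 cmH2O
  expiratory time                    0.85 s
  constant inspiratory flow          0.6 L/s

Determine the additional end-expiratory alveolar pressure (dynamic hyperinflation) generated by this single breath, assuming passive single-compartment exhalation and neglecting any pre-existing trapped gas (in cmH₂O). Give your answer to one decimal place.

R = (PIP − Pplat)/V̇ = (29.5 − 22.0) / 0.6 = 7.5/0.6 = 12.5 cmH2O·s/L.
C = Vt/(Pplat − PEEP) = 340.0 / (22.0 − 11) = 340.0/11.0 = 30.909 mL/cmH2O.
τ = R × C = 12.5 × 0.03091 L/cmH2O = 0.3864 s.
Fraction remaining = e^(−Te/τ) = e^(−0.85/0.3864) = 0.1108; trapped volume = 340.0 × 0.1108 = 37.672 mL.
Additional alveolar pressure from trapping ≈ V_trapped / C = 37.672 / 30.909 = 1.219 cmH2O.

1.2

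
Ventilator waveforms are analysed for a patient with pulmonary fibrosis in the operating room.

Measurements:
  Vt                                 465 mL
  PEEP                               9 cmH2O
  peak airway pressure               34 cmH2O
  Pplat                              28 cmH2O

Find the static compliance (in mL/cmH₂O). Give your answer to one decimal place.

24.5

Cstat = Vt / (Pplat − PEEP) = 465 / (28 − 9) = 465 / 19.0 = 24.474 mL/cmH2O.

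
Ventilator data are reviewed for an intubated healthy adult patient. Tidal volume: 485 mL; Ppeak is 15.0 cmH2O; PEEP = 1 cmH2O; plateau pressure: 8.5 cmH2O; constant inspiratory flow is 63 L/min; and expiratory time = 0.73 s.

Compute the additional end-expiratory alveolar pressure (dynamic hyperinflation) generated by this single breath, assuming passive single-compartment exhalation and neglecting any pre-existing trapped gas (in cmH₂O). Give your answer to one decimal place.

1.2

Flow: 63 L/min ÷ 60 = 1.05 L/s.
R = (PIP − Pplat)/V̇ = (15.0 − 8.5) / 1.05 = 6.5/1.05 = 6.19 cmH2O·s/L.
C = Vt/(Pplat − PEEP) = 485.0 / (8.5 − 1) = 485.0/7.5 = 64.667 mL/cmH2O.
τ = R × C = 6.19 × 0.06467 L/cmH2O = 0.4003 s.
Fraction remaining = e^(−Te/τ) = e^(−0.73/0.4003) = 0.1614; trapped volume = 485.0 × 0.1614 = 78.279 mL.
Additional alveolar pressure from trapping ≈ V_trapped / C = 78.279 / 64.667 = 1.21 cmH2O.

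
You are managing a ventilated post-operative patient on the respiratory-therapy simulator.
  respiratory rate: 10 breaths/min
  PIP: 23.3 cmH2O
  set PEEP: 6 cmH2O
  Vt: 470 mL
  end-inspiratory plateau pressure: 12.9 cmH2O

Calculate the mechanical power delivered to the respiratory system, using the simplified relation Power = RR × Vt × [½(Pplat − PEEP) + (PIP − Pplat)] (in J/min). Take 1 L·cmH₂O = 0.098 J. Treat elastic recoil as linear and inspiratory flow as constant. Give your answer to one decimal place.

Per-breath work = Vt × [½(Pplat−PEEP) + (PIP−Pplat)] = 0.470 × [0.5×6.9 + 10.4] = 0.470 × 13.85 = 6.51 L·cmH2O.
Power = 10 × 6.51 = 65.1 L·cmH2O/min.
× 0.098 J/(L·cmH2O) → 6.38 J/min.

6.4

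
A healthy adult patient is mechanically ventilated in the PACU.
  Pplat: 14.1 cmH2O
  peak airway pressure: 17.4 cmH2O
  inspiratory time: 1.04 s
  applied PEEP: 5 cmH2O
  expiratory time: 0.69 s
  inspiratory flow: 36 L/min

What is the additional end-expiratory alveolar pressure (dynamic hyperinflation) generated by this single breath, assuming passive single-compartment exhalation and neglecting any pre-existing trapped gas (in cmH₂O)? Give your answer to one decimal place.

1.5

Flow: 36 L/min ÷ 60 = 0.6 L/s.
Vt = flow × Ti = 0.6 L/s × 1.04 s × 1000 mL/L = 624.0 mL.
R = (PIP − Pplat)/V̇ = (17.4 − 14.1) / 0.6 = 3.3/0.6 = 5.5 cmH2O·s/L.
C = Vt/(Pplat − PEEP) = 624.0 / (14.1 − 5) = 624.0/9.1 = 68.571 mL/cmH2O.
τ = R × C = 5.5 × 0.06857 L/cmH2O = 0.3771 s.
Fraction remaining = e^(−Te/τ) = e^(−0.69/0.3771) = 0.1605; trapped volume = 624.0 × 0.1605 = 100.15 mL.
Additional alveolar pressure from trapping ≈ V_trapped / C = 100.15 / 68.571 = 1.461 cmH2O.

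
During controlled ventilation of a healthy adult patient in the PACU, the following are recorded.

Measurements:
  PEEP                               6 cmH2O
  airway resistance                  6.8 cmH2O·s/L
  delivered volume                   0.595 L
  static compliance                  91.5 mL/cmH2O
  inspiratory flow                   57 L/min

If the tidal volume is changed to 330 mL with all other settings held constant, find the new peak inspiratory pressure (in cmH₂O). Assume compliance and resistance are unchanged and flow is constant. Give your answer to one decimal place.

16.1

Flow: 57 L/min ÷ 60 = 0.95 L/s.
PIP = Vt/C + R·V̇ + PEEP (constant-flow equation of motion).
Only the elastic term changes: ΔPIP = ΔVt / C = (330 − 595) / 91.5 = -2.896 cmH2O.
Original PIP = 595/91.5 + 6.8×0.95 + 6 = 18.963 cmH2O; new PIP = 18.963 + (-2.896) = 16.067 cmH2O.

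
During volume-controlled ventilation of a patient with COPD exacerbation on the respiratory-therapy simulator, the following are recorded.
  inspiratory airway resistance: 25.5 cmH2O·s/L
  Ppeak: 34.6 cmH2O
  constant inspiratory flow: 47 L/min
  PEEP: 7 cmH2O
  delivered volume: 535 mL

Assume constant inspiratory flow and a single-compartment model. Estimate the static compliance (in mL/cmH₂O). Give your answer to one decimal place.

Flow: 47 L/min ÷ 60 = 0.7833 L/s.
Equation of motion (constant flow): PIP = Vt/C + R·V̇ + PEEP.
Vt/C = PIP − R·V̇ − PEEP = 34.6 − 25.5×0.7833 − 7 = 34.6 − 19.974 − 7 = 7.626 cmH2O.
C = Vt / 7.626 = 535 / 7.626 = 70.155 mL/cmH2O.

70.2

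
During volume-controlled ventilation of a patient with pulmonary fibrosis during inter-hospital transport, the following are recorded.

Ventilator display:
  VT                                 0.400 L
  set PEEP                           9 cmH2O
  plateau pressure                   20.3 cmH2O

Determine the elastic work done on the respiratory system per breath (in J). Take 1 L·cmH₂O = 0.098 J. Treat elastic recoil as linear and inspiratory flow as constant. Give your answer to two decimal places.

0.22

Elastic work ≈ ½ × (Pplat − PEEP) × Vt = 0.5 × (20.3 − 9) × 0.400 L = 0.5 × 11.3 × 0.400 = 2.26 L·cmH2O.
× 0.098 J/(L·cmH2O) → 0.2215 J.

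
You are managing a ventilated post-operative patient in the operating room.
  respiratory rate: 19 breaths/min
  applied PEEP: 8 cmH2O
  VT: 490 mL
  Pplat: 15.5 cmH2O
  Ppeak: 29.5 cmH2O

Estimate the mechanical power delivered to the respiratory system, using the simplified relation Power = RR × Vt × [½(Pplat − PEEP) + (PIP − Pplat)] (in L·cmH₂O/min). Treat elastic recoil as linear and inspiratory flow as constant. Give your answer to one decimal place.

Per-breath work = Vt × [½(Pplat−PEEP) + (PIP−Pplat)] = 0.490 × [0.5×7.5 + 14.0] = 0.490 × 17.75 = 8.698 L·cmH2O.
Power = 19 × 8.698 = 165.26 L·cmH2O/min.

165.3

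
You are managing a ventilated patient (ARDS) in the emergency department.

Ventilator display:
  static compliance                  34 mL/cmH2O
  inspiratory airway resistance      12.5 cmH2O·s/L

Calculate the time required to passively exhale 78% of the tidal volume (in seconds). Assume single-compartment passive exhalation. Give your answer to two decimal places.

τ = R × C = 12.5 × 34 mL/cmH2O = 12.5 × 0.034 L/cmH2O = 0.425 s.
Exhaled fraction f = 1 − e^(−t/τ) → t = −τ·ln(1 − f) = −0.425·ln(0.22) = 0.6435 s.

0.64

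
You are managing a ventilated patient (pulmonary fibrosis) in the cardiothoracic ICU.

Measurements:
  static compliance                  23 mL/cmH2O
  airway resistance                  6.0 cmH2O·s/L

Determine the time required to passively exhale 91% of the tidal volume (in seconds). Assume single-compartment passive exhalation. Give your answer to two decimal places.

τ = R × C = 6.0 × 23 mL/cmH2O = 6.0 × 0.023 L/cmH2O = 0.138 s.
Exhaled fraction f = 1 − e^(−t/τ) → t = −τ·ln(1 − f) = −0.138·ln(0.09) = 0.3323 s.

0.33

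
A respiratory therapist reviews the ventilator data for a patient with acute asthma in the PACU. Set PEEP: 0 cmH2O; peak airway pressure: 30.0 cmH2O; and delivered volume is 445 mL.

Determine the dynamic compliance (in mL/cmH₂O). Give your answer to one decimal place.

Dynamic compliance = Vt / (PIP − PEEP) = 445 / (30.0 − 0) = 445 / 30.0 = 14.833 mL/cmH2O.

14.8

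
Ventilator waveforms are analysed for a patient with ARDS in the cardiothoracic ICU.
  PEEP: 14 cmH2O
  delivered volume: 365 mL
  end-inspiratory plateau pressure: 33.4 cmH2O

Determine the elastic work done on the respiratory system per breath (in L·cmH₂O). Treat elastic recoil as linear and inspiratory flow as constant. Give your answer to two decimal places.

3.54

Elastic work ≈ ½ × (Pplat − PEEP) × Vt = 0.5 × (33.4 − 14) × 0.365 L = 0.5 × 19.4 × 0.365 = 3.541 L·cmH2O.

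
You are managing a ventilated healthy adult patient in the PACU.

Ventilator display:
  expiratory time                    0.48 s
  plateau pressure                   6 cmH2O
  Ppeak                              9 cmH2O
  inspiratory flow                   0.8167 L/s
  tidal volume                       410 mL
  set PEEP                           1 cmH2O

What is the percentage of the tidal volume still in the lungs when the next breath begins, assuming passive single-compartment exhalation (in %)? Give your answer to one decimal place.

20.3

R = (PIP − Pplat)/V̇ = (9 − 6) / 0.8167 = 3.0/0.8167 = 3.673 cmH2O·s/L.
C = Vt/(Pplat − PEEP) = 410.0 / (6 − 1) = 410.0/5.0 = 82.0 mL/cmH2O.
τ = R × C = 3.673 × 0.082 L/cmH2O = 0.3012 s.
Fraction remaining at end-expiration = e^(−Te/τ) = e^(−0.48/0.3012) = 0.2032 → 20.32%.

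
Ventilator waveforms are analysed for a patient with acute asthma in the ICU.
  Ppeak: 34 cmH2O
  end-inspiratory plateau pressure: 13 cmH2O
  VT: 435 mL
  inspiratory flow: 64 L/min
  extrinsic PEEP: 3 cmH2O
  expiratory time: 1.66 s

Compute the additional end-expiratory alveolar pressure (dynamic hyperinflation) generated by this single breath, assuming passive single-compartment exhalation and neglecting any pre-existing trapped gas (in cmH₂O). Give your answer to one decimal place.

1.4

Flow: 64 L/min ÷ 60 = 1.0667 L/s.
R = (PIP − Pplat)/V̇ = (34 − 13) / 1.0667 = 21.0/1.0667 = 19.687 cmH2O·s/L.
C = Vt/(Pplat − PEEP) = 435.0 / (13 − 3) = 435.0/10.0 = 43.5 mL/cmH2O.
τ = R × C = 19.687 × 0.0435 L/cmH2O = 0.8564 s.
Fraction remaining = e^(−Te/τ) = e^(−1.66/0.8564) = 0.1439; trapped volume = 435.0 × 0.1439 = 62.597 mL.
Additional alveolar pressure from trapping ≈ V_trapped / C = 62.597 / 43.5 = 1.439 cmH2O.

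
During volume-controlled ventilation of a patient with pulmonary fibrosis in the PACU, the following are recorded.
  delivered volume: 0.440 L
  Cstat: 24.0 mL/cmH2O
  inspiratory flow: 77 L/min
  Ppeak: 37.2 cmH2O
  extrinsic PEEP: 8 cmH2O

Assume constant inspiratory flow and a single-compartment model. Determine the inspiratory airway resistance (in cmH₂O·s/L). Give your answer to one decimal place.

8.5

Flow: 77 L/min ÷ 60 = 1.2833 L/s.
Equation of motion (constant flow): PIP = Vt/C + R·V̇ + PEEP.
R·V̇ = PIP − Vt/C − PEEP = 37.2 − 440/24.0 − 8 = 37.2 − 18.333 − 8 = 10.867 cmH2O.
R = 10.867 / 1.2833 = 8.468 cmH2O·s/L.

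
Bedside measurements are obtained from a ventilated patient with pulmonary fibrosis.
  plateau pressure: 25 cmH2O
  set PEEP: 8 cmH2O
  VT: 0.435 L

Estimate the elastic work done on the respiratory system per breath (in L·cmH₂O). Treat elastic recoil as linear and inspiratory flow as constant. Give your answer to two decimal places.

3.70

Elastic work ≈ ½ × (Pplat − PEEP) × Vt = 0.5 × (25 − 8) × 0.435 L = 0.5 × 17.0 × 0.435 = 3.698 L·cmH2O.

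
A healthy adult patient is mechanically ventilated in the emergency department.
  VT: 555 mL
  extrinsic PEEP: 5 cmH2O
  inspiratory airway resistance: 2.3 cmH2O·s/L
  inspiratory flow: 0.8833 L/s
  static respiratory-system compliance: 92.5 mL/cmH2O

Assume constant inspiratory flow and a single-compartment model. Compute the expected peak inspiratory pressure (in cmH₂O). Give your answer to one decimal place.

Equation of motion (constant flow): PIP = Vt/C + R·V̇ + PEEP.
PIP = 555/92.5 + 2.3×0.8833 + 5 = 6.0 + 2.032 + 5 = 13.032 cmH2O.

13.0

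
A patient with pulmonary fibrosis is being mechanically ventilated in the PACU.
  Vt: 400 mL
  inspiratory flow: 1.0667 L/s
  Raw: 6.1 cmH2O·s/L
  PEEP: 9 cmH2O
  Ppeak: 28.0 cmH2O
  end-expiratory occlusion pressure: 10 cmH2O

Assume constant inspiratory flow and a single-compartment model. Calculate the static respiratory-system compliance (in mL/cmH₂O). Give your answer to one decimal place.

Total PEEP = 10 cmH2O (set 9 + intrinsic 1); this is the baseline alveolar pressure.
Equation of motion (constant flow): PIP = Vt/C + R·V̇ + PEEP.
Vt/C = PIP − R·V̇ − PEEP = 28.0 − 6.1×1.0667 − 10 = 28.0 − 6.507 − 10 = 11.493 cmH2O.
C = Vt / 11.493 = 400 / 11.493 = 34.804 mL/cmH2O.

34.8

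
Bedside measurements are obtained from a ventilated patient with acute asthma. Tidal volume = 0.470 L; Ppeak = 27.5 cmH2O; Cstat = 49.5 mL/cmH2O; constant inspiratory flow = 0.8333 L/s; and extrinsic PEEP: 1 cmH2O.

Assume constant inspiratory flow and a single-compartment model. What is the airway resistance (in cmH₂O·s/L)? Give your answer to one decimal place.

Equation of motion (constant flow): PIP = Vt/C + R·V̇ + PEEP.
R·V̇ = PIP − Vt/C − PEEP = 27.5 − 470/49.5 − 1 = 27.5 − 9.495 − 1 = 17.005 cmH2O.
R = 17.005 / 0.8333 = 20.407 cmH2O·s/L.

20.4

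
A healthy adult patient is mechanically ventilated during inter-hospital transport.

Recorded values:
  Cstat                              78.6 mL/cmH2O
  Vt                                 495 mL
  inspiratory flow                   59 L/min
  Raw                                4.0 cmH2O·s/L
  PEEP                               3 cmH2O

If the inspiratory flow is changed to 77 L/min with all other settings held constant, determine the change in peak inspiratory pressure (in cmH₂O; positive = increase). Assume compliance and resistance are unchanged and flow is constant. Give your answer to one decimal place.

Flow: 59 L/min ÷ 60 = 0.9833 L/s.
New flow: 77 L/min ÷ 60 = 1.2833 L/s.
PIP = Vt/C + R·V̇ + PEEP (constant-flow equation of motion).
Only the resistive term changes: ΔPIP = R × ΔV̇ = 4.0 × (1.2833 − 0.9833) = 4.0 × 0.3 = 1.2 cmH2O.

1.2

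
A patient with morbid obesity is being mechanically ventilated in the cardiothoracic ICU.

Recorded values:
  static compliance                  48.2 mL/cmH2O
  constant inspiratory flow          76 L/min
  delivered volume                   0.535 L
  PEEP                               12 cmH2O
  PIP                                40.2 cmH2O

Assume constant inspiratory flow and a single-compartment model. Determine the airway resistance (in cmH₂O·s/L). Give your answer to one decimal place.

Flow: 76 L/min ÷ 60 = 1.2667 L/s.
Equation of motion (constant flow): PIP = Vt/C + R·V̇ + PEEP.
R·V̇ = PIP − Vt/C − PEEP = 40.2 − 535/48.2 − 12 = 40.2 − 11.1 − 12 = 17.1 cmH2O.
R = 17.1 / 1.2667 = 13.5 cmH2O·s/L.

13.5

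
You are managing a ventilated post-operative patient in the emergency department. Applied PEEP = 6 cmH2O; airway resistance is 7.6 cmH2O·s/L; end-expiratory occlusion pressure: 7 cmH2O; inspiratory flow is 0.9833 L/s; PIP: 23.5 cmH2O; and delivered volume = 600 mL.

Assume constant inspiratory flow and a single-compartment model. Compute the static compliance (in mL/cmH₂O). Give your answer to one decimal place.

Total PEEP = 7 cmH2O (set 6 + intrinsic 1); this is the baseline alveolar pressure.
Equation of motion (constant flow): PIP = Vt/C + R·V̇ + PEEP.
Vt/C = PIP − R·V̇ − PEEP = 23.5 − 7.6×0.9833 − 7 = 23.5 − 7.473 − 7 = 9.027 cmH2O.
C = Vt / 9.027 = 600 / 9.027 = 66.467 mL/cmH2O.

66.5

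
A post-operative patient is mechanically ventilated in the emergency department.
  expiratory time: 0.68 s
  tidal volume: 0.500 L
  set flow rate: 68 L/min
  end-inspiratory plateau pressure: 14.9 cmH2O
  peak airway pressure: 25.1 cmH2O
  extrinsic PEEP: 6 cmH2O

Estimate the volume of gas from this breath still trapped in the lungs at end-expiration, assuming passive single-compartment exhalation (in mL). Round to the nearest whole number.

130

Flow: 68 L/min ÷ 60 = 1.1333 L/s.
R = (PIP − Pplat)/V̇ = (25.1 − 14.9) / 1.1333 = 10.2/1.1333 = 9.0 cmH2O·s/L.
C = Vt/(Pplat − PEEP) = 500.0 / (14.9 − 6) = 500.0/8.9 = 56.18 mL/cmH2O.
τ = R × C = 9.0 × 0.05618 L/cmH2O = 0.5056 s.
Fraction remaining = e^(−Te/τ) = e^(−0.68/0.5056) = 0.2606.
Trapped volume = 500.0 × 0.2606 = 130.3 mL.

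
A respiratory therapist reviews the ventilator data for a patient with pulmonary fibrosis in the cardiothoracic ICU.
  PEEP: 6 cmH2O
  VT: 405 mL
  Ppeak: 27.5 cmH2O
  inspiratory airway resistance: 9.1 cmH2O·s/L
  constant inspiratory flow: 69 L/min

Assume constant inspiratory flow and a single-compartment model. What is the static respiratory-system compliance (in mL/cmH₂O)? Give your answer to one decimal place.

Flow: 69 L/min ÷ 60 = 1.15 L/s.
Equation of motion (constant flow): PIP = Vt/C + R·V̇ + PEEP.
Vt/C = PIP − R·V̇ − PEEP = 27.5 − 9.1×1.15 − 6 = 27.5 − 10.465 − 6 = 11.035 cmH2O.
C = Vt / 11.035 = 405 / 11.035 = 36.701 mL/cmH2O.

36.7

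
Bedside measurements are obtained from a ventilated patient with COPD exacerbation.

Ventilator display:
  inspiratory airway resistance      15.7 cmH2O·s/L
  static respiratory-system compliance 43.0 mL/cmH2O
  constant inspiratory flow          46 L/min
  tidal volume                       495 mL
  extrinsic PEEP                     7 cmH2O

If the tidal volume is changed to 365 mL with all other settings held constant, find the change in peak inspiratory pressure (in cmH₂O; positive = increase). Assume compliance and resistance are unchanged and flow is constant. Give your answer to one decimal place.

-3.0

PIP = Vt/C + R·V̇ + PEEP (constant-flow equation of motion).
Only the elastic term changes: ΔPIP = ΔVt / C = (365 − 495) / 43.0 = -3.023 cmH2O.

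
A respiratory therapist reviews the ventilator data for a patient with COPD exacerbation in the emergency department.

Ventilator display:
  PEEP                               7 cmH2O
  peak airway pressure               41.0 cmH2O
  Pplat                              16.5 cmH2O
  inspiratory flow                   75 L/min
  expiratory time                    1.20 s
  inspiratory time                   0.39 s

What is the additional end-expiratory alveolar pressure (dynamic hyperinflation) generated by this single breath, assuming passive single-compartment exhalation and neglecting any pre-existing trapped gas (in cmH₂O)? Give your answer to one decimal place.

2.9

Flow: 75 L/min ÷ 60 = 1.25 L/s.
Vt = flow × Ti = 1.25 L/s × 0.39 s × 1000 mL/L = 487.5 mL.
R = (PIP − Pplat)/V̇ = (41.0 − 16.5) / 1.25 = 24.5/1.25 = 19.6 cmH2O·s/L.
C = Vt/(Pplat − PEEP) = 487.5 / (16.5 − 7) = 487.5/9.5 = 51.316 mL/cmH2O.
τ = R × C = 19.6 × 0.05132 L/cmH2O = 1.006 s.
Fraction remaining = e^(−Te/τ) = e^(−1.20/1.006) = 0.3034; trapped volume = 487.5 × 0.3034 = 147.91 mL.
Additional alveolar pressure from trapping ≈ V_trapped / C = 147.91 / 51.316 = 2.882 cmH2O.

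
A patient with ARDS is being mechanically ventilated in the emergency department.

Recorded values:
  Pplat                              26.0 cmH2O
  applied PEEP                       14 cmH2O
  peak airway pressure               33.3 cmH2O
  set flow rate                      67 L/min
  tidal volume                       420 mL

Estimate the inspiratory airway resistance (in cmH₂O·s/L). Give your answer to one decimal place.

Flow: 67 L/min ÷ 60 = 1.1167 L/s.
Raw = (PIP − Pplat) / flow = (33.3 − 26.0) / 1.1167 = 7.3 / 1.1167 = 6.537 cmH2O·s/L.

6.5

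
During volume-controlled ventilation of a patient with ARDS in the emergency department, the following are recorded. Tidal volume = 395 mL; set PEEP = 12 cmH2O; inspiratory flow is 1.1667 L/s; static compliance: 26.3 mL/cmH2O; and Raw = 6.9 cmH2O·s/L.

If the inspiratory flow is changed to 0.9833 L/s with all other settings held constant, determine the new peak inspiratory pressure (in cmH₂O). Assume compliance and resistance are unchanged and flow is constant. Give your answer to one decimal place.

33.8

PIP = Vt/C + R·V̇ + PEEP (constant-flow equation of motion).
Only the resistive term changes: ΔPIP = R × ΔV̇ = 6.9 × (0.9833 − 1.1667) = 6.9 × -0.1834 = -1.265 cmH2O.
Original PIP = 395/26.3 + 6.9×1.1667 + 12 = 35.069 cmH2O; new PIP = 35.069 + (-1.265) = 33.804 cmH2O.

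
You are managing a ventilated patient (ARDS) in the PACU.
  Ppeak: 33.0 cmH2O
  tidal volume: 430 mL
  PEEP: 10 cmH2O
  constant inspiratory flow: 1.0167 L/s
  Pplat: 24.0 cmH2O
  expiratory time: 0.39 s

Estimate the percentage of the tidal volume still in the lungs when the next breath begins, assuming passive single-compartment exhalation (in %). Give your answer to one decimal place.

23.8

R = (PIP − Pplat)/V̇ = (33.0 − 24.0) / 1.0167 = 9.0/1.0167 = 8.852 cmH2O·s/L.
C = Vt/(Pplat − PEEP) = 430.0 / (24.0 − 10) = 430.0/14.0 = 30.714 mL/cmH2O.
τ = R × C = 8.852 × 0.03071 L/cmH2O = 0.2718 s.
Fraction remaining at end-expiration = e^(−Te/τ) = e^(−0.39/0.2718) = 0.2381 → 23.81%.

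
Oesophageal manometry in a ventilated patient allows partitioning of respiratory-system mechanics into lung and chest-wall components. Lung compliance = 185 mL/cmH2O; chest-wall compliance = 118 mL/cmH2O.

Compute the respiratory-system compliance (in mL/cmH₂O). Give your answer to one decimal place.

72.0

Lung and chest wall are elastances in series: 1/Crs = 1/CL + 1/Ccw.
1/Crs = 1/185 + 1/118 = 0.01388.
Crs = 72.046 mL/cmH2O.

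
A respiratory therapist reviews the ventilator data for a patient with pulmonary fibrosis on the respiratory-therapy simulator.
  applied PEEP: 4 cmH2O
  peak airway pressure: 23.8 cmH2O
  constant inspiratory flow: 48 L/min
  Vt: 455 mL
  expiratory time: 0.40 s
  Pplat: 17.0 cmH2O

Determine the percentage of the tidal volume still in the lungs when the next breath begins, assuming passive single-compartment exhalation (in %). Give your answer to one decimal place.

26.1

Flow: 48 L/min ÷ 60 = 0.8 L/s.
R = (PIP − Pplat)/V̇ = (23.8 − 17.0) / 0.8 = 6.8/0.8 = 8.5 cmH2O·s/L.
C = Vt/(Pplat − PEEP) = 455.0 / (17.0 − 4) = 455.0/13.0 = 35.0 mL/cmH2O.
τ = R × C = 8.5 × 0.035 L/cmH2O = 0.2975 s.
Fraction remaining at end-expiration = e^(−Te/τ) = e^(−0.40/0.2975) = 0.2607 → 26.07%.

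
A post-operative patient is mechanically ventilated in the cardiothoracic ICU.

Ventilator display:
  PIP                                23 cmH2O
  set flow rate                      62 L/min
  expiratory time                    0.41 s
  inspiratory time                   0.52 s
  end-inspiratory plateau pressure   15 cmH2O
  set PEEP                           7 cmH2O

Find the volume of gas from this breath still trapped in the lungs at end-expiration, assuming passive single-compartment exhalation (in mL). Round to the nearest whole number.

Flow: 62 L/min ÷ 60 = 1.0333 L/s.
Vt = flow × Ti = 1.0333 L/s × 0.52 s × 1000 mL/L = 537.32 mL.
R = (PIP − Pplat)/V̇ = (23 − 15) / 1.0333 = 8.0/1.0333 = 7.742 cmH2O·s/L.
C = Vt/(Pplat − PEEP) = 537.32 / (15 − 7) = 537.32/8.0 = 67.165 mL/cmH2O.
τ = R × C = 7.742 × 0.06717 L/cmH2O = 0.52 s.
Fraction remaining = e^(−Te/τ) = e^(−0.41/0.52) = 0.4545.
Trapped volume = 537.32 × 0.4545 = 244.21 mL.

244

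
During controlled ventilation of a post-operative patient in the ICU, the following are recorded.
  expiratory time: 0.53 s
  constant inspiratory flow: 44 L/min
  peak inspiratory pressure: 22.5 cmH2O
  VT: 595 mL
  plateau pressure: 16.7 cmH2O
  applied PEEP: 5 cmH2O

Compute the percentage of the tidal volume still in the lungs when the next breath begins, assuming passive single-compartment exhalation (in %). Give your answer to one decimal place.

26.8

Flow: 44 L/min ÷ 60 = 0.7333 L/s.
R = (PIP − Pplat)/V̇ = (22.5 − 16.7) / 0.7333 = 5.8/0.7333 = 7.909 cmH2O·s/L.
C = Vt/(Pplat − PEEP) = 595.0 / (16.7 − 5) = 595.0/11.7 = 50.855 mL/cmH2O.
τ = R × C = 7.909 × 0.05086 L/cmH2O = 0.4023 s.
Fraction remaining at end-expiration = e^(−Te/τ) = e^(−0.53/0.4023) = 0.2678 → 26.78%.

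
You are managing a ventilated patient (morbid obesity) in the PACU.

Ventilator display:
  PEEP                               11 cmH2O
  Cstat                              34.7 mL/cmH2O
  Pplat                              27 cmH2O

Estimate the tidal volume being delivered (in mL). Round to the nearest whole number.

Vt = Cstat × (Pplat − PEEP) = 34.7 × (27 − 11) = 34.7 × 16.0 = 555.2 mL.

555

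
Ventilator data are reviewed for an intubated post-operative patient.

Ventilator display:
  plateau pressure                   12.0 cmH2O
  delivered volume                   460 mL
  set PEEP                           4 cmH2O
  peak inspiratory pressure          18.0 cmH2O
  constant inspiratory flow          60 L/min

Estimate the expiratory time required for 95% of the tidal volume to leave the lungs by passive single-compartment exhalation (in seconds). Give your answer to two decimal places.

Flow: 60 L/min ÷ 60 = 1 L/s.
R = (PIP − Pplat)/V̇ = (18.0 − 12.0) / 1 = 6.0/1 = 6.0 cmH2O·s/L.
C = Vt/(Pplat − PEEP) = 460.0 / (12.0 − 4) = 460.0/8.0 = 57.5 mL/cmH2O.
τ = R × C = 6.0 × 0.0575 L/cmH2O = 0.345 s.
t = −τ·ln(1 − 0.95) = −0.345·ln(0.05) = 1.034 s.

1.03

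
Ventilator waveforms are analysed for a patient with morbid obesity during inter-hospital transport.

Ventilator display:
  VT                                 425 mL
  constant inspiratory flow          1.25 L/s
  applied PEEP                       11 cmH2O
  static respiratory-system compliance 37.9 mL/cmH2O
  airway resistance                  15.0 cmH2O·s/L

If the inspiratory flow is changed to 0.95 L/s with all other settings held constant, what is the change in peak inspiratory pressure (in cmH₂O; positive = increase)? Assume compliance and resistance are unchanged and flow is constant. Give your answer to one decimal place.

PIP = Vt/C + R·V̇ + PEEP (constant-flow equation of motion).
Only the resistive term changes: ΔPIP = R × ΔV̇ = 15.0 × (0.95 − 1.25) = 15.0 × -0.3 = -4.5 cmH2O.

-4.5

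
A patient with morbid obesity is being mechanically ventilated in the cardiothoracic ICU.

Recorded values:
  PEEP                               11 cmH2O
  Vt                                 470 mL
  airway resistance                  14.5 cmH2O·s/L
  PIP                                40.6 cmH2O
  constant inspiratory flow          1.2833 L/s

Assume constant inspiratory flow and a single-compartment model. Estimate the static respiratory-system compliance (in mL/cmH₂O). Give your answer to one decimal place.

42.8

Equation of motion (constant flow): PIP = Vt/C + R·V̇ + PEEP.
Vt/C = PIP − R·V̇ − PEEP = 40.6 − 14.5×1.2833 − 11 = 40.6 − 18.608 − 11 = 10.992 cmH2O.
C = Vt / 10.992 = 470 / 10.992 = 42.758 mL/cmH2O.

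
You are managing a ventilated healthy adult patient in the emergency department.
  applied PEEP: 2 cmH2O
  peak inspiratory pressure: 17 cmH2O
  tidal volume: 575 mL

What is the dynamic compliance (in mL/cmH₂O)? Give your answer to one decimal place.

38.3

Dynamic compliance = Vt / (PIP − PEEP) = 575 / (17 − 2) = 575 / 15.0 = 38.333 mL/cmH2O.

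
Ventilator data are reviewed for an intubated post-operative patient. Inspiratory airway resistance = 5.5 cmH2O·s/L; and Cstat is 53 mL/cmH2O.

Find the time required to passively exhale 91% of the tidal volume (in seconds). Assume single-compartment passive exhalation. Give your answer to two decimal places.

0.70

τ = R × C = 5.5 × 53 mL/cmH2O = 5.5 × 0.053 L/cmH2O = 0.2915 s.
Exhaled fraction f = 1 − e^(−t/τ) → t = −τ·ln(1 − f) = −0.2915·ln(0.09) = 0.7019 s.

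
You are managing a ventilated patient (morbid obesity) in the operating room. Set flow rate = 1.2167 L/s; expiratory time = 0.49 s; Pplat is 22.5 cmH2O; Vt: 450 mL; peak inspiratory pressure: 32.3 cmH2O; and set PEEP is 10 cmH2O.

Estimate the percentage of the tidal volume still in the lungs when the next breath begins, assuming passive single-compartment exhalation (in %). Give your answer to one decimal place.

R = (PIP − Pplat)/V̇ = (32.3 − 22.5) / 1.2167 = 9.8/1.2167 = 8.055 cmH2O·s/L.
C = Vt/(Pplat − PEEP) = 450.0 / (22.5 − 10) = 450.0/12.5 = 36.0 mL/cmH2O.
τ = R × C = 8.055 × 0.036 L/cmH2O = 0.29 s.
Fraction remaining at end-expiration = e^(−Te/τ) = e^(−0.49/0.29) = 0.1846 → 18.46%.

18.5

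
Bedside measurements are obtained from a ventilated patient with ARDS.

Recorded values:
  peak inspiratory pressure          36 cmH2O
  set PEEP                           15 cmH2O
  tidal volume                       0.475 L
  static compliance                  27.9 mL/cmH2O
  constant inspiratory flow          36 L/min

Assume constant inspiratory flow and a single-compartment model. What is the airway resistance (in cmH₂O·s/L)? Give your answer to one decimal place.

6.6

Flow: 36 L/min ÷ 60 = 0.6 L/s.
Equation of motion (constant flow): PIP = Vt/C + R·V̇ + PEEP.
R·V̇ = PIP − Vt/C − PEEP = 36 − 475/27.9 − 15 = 36 − 17.025 − 15 = 3.975 cmH2O.
R = 3.975 / 0.6 = 6.625 cmH2O·s/L.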